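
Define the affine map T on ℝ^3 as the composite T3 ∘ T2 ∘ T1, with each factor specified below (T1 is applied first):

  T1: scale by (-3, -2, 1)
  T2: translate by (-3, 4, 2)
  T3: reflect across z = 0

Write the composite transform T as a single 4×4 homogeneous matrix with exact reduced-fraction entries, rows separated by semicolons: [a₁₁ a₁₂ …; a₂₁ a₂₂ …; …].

T1 = [-3 0 0 0; 0 -2 0 0; 0 0 1 0; 0 0 0 1]
T2·T1 = [-3 0 0 -3; 0 -2 0 4; 0 0 1 2; 0 0 0 1]
T3·…·T1 = [-3 0 0 -3; 0 -2 0 4; 0 0 -1 -2; 0 0 0 1]

T = [-3 0 0 -3; 0 -2 0 4; 0 0 -1 -2; 0 0 0 1]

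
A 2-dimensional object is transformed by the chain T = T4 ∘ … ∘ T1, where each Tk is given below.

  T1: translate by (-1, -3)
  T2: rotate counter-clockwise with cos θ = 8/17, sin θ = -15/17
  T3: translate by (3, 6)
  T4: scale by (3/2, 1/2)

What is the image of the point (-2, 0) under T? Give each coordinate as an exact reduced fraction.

T1 translate by (-1, -3): (-2, 0) → (-3, -3)
T2 rotate counter-clockwise with cos θ = 8/17, sin θ = -15/17: (-3, -3) → (-69/17, 21/17)
T3 translate by (3, 6): (-69/17, 21/17) → (-18/17, 123/17)
T4 scale by (3/2, 1/2): (-18/17, 123/17) → (-27/17, 123/34)

T(p) = (-27/17, 123/34)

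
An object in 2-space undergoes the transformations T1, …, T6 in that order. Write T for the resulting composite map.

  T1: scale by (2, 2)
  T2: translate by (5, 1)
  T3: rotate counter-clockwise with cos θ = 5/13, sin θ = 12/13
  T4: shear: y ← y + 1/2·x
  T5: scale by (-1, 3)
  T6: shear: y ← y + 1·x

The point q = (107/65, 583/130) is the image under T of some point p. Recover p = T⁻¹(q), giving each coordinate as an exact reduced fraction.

T1 = [2 0 0; 0 2 0; 0 0 1]
T2·T1 = [2 0 5; 0 2 1; 0 0 1]
T3·…·T1 = [10/13 -24/13 1; 24/13 10/13 5; 0 0 1]
T4·…·T1 = [10/13 -24/13 1; 29/13 -2/13 11/2; 0 0 1]
T5·…·T1 = [-10/13 24/13 -1; 87/13 -6/13 33/2; 0 0 1]
T6·…·T1 = [-10/13 24/13 -1; 77/13 18/13 31/2; 0 0 1]
det M = -12; M⁻¹ = [-3/26 2/13 -5/2; 77/156 5/78 -1/2; 0 0 1]
M⁻¹ · (107/65, 583/130)ᵀ = (-2, 3/5)ᵀ

p = (-2, 3/5)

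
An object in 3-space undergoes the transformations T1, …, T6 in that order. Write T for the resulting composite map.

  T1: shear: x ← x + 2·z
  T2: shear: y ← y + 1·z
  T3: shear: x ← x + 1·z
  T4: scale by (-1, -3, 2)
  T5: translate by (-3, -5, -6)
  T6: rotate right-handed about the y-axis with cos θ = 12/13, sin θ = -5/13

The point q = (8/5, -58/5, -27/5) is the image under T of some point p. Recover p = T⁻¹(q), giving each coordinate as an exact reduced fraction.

p = (-3, 2, 1/5)

T1 = [1 0 2 0; 0 1 0 0; 0 0 1 0; 0 0 0 1]
T2·T1 = [1 0 2 0; 0 1 1 0; 0 0 1 0; 0 0 0 1]
T3·…·T1 = [1 0 3 0; 0 1 1 0; 0 0 1 0; 0 0 0 1]
T4·…·T1 = [-1 0 -3 0; 0 -3 -3 0; 0 0 2 0; 0 0 0 1]
T5·…·T1 = [-1 0 -3 -3; 0 -3 -3 -5; 0 0 2 -6; 0 0 0 1]
T6·…·T1 = [-12/13 0 -46/13 -6/13; 0 -3 -3 -5; -5/13 0 9/13 -87/13; 0 0 0 1]
det M = 6; M⁻¹ = [-9/26 0 -23/13 -12; 5/26 -1/3 -6/13 -14/3; -5/26 0 6/13 3; 0 0 0 1]
M⁻¹ · (8/5, -58/5, -27/5)ᵀ = (-3, 2, 1/5)ᵀ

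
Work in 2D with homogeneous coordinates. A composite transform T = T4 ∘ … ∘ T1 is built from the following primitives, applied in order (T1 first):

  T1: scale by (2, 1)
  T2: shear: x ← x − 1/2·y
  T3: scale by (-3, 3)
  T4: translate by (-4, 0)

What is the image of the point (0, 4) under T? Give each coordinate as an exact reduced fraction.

T(p) = (2, 12)

T1 scale by (2, 1): (0, 4) → (0, 4)
T2 shear: x ← x − 1/2·y: (0, 4) → (-2, 4)
T3 scale by (-3, 3): (-2, 4) → (6, 12)
T4 translate by (-4, 0): (6, 12) → (2, 12)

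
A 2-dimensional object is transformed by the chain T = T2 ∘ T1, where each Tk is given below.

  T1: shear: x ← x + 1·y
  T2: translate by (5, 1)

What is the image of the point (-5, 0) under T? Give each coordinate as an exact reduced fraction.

T1 shear: x ← x + 1·y: (-5, 0) → (-5, 0)
T2 translate by (5, 1): (-5, 0) → (0, 1)

T(p) = (0, 1)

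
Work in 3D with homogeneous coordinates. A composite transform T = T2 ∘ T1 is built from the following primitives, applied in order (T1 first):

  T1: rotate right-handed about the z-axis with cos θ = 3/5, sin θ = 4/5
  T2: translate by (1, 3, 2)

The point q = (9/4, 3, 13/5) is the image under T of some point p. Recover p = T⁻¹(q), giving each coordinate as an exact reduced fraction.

T1 = [3/5 -4/5 0 0; 4/5 3/5 0 0; 0 0 1 0; 0 0 0 1]
T2·T1 = [3/5 -4/5 0 1; 4/5 3/5 0 3; 0 0 1 2; 0 0 0 1]
det M = 1; M⁻¹ = [3/5 4/5 0 -3; -4/5 3/5 0 -1; 0 0 1 -2; 0 0 0 1]
M⁻¹ · (9/4, 3, 13/5)ᵀ = (3/4, -1, 3/5)ᵀ

p = (3/4, -1, 3/5)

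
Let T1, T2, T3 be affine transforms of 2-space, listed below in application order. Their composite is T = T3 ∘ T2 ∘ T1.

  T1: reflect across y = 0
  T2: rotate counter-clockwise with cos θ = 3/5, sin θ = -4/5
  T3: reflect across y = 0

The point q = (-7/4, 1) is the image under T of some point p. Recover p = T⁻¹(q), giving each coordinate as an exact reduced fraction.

p = (-1/4, 2)

T1 = [1 0 0; 0 -1 0; 0 0 1]
T2·T1 = [3/5 -4/5 0; -4/5 -3/5 0; 0 0 1]
T3·…·T1 = [3/5 -4/5 0; 4/5 3/5 0; 0 0 1]
det M = 1; M⁻¹ = [3/5 4/5 0; -4/5 3/5 0; 0 0 1]
M⁻¹ · (-7/4, 1)ᵀ = (-1/4, 2)ᵀ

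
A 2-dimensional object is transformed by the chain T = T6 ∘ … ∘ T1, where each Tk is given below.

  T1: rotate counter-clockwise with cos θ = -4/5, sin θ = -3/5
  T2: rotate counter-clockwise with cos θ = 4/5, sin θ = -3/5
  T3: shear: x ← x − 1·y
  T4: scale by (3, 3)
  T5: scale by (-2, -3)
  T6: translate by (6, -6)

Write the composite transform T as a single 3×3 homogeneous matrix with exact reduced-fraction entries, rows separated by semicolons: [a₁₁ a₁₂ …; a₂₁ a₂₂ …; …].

T1 = [-4/5 3/5 0; -3/5 -4/5 0; 0 0 1]
T2·T1 = [-1 0 0; 0 -1 0; 0 0 1]
T3·…·T1 = [-1 1 0; 0 -1 0; 0 0 1]
T4·…·T1 = [-3 3 0; 0 -3 0; 0 0 1]
T5·…·T1 = [6 -6 0; 0 9 0; 0 0 1]
T6·…·T1 = [6 -6 6; 0 9 -6; 0 0 1]

T = [6 -6 6; 0 9 -6; 0 0 1]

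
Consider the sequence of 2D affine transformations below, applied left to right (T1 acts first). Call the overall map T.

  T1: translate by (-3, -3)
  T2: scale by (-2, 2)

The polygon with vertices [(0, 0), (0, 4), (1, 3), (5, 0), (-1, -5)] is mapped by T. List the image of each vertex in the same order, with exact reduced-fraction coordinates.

image vertices: (6, -6), (6, 2), (4, 0), (-4, -6), (8, -16)

T1 translate by (-3, -3): (0, 0) → (-3, -3); (0, 4) → (-3, 1); (1, 3) → (-2, 0); (5, 0) → (2, -3); (-1, -5) → (-4, -8)
T2 scale by (-2, 2): (-3, -3) → (6, -6); (-3, 1) → (6, 2); (-2, 0) → (4, 0); (2, -3) → (-4, -6); (-4, -8) → (8, -16)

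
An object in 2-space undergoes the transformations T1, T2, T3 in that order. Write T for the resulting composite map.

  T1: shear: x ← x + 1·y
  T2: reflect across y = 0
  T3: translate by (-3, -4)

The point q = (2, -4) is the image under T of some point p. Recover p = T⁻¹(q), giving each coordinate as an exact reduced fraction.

p = (5, 0)

T1 = [1 1 0; 0 1 0; 0 0 1]
T2·T1 = [1 1 0; 0 -1 0; 0 0 1]
T3·…·T1 = [1 1 -3; 0 -1 -4; 0 0 1]
det M = -1; M⁻¹ = [1 1 7; 0 -1 -4; 0 0 1]
M⁻¹ · (2, -4)ᵀ = (5, 0)ᵀ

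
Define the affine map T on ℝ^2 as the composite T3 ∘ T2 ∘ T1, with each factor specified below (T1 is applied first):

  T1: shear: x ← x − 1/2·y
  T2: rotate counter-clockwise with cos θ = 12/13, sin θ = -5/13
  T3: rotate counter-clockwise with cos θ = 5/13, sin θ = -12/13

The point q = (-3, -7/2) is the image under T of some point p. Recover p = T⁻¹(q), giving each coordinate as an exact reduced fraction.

T1 = [1 -1/2 0; 0 1 0; 0 0 1]
T2·T1 = [12/13 -1/13 0; -5/13 29/26 0; 0 0 1]
T3·…·T1 = [0 1 0; -1 1/2 0; 0 0 1]
det M = 1; M⁻¹ = [1/2 -1 0; 1 0 0; 0 0 1]
M⁻¹ · (-3, -7/2)ᵀ = (2, -3)ᵀ

p = (2, -3)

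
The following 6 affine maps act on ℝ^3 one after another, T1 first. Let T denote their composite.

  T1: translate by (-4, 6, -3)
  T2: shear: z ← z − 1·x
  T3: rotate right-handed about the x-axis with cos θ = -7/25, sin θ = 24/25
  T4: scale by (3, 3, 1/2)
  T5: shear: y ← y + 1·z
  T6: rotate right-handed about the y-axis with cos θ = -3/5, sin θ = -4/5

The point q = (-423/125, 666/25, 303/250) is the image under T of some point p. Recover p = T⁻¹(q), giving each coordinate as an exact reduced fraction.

p = (5, -9/2, -5)

T1 = [1 0 0 -4; 0 1 0 6; 0 0 1 -3; 0 0 0 1]
T2·T1 = [1 0 0 -4; 0 1 0 6; -1 0 1 1; 0 0 0 1]
T3·…·T1 = [1 0 0 -4; 24/25 -7/25 -24/25 -66/25; 7/25 24/25 -7/25 137/25; 0 0 0 1]
T4·…·T1 = [3 0 0 -12; 72/25 -21/25 -72/25 -198/25; 7/50 12/25 -7/50 137/50; 0 0 0 1]
T5·…·T1 = [3 0 0 -12; 151/50 -9/25 -151/50 -259/50; 7/50 12/25 -7/50 137/50; 0 0 0 1]
T6·…·T1 = [-239/125 -48/125 14/125 626/125; 151/50 -9/25 -151/50 -259/50; 579/250 -36/125 21/250 -2811/250; 0 0 0 1]
det M = 9/2; M⁻¹ = [-1/5 0 4/15 4; -604/375 -7/75 -151/125 -6; -1/125 -8/25 154/375 3; 0 0 0 1]
M⁻¹ · (-423/125, 666/25, 303/250)ᵀ = (5, -9/2, -5)ᵀ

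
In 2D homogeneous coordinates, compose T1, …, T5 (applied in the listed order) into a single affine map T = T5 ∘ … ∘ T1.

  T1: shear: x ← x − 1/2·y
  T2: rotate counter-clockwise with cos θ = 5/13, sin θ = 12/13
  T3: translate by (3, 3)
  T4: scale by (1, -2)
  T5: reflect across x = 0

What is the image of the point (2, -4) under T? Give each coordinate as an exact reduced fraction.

T(p) = (-107/13, -134/13)

T1 shear: x ← x − 1/2·y: (2, -4) → (4, -4)
T2 rotate counter-clockwise with cos θ = 5/13, sin θ = 12/13: (4, -4) → (68/13, 28/13)
T3 translate by (3, 3): (68/13, 28/13) → (107/13, 67/13)
T4 scale by (1, -2): (107/13, 67/13) → (107/13, -134/13)
T5 reflect across x = 0: (107/13, -134/13) → (-107/13, -134/13)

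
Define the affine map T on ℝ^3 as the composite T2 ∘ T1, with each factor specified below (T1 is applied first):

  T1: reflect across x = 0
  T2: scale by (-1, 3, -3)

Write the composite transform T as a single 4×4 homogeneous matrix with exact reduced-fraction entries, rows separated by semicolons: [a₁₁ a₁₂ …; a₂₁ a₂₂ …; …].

T1 = [-1 0 0 0; 0 1 0 0; 0 0 1 0; 0 0 0 1]
T2·T1 = [1 0 0 0; 0 3 0 0; 0 0 -3 0; 0 0 0 1]

T = [1 0 0 0; 0 3 0 0; 0 0 -3 0; 0 0 0 1]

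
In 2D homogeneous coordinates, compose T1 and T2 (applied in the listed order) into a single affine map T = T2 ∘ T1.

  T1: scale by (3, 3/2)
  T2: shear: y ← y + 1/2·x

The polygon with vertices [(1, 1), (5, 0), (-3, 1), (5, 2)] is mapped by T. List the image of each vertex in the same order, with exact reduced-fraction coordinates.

image vertices: (3, 3), (15, 15/2), (-9, -3), (15, 21/2)

T1 scale by (3, 3/2): (1, 1) → (3, 3/2); (5, 0) → (15, 0); (-3, 1) → (-9, 3/2); (5, 2) → (15, 3)
T2 shear: y ← y + 1/2·x: (3, 3/2) → (3, 3); (15, 0) → (15, 15/2); (-9, 3/2) → (-9, -3); (15, 3) → (15, 21/2)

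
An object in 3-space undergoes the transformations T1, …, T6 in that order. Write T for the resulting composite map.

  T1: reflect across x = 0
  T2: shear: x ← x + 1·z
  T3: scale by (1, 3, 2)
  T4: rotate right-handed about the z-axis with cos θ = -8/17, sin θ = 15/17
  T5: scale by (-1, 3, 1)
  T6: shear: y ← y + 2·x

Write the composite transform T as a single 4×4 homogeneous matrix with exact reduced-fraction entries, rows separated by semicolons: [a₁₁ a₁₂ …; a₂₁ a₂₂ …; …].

T1 = [-1 0 0 0; 0 1 0 0; 0 0 1 0; 0 0 0 1]
T2·T1 = [-1 0 1 0; 0 1 0 0; 0 0 1 0; 0 0 0 1]
T3·…·T1 = [-1 0 1 0; 0 3 0 0; 0 0 2 0; 0 0 0 1]
T4·…·T1 = [8/17 -45/17 -8/17 0; -15/17 -24/17 15/17 0; 0 0 2 0; 0 0 0 1]
T5·…·T1 = [-8/17 45/17 8/17 0; -45/17 -72/17 45/17 0; 0 0 2 0; 0 0 0 1]
T6·…·T1 = [-8/17 45/17 8/17 0; -61/17 18/17 61/17 0; 0 0 2 0; 0 0 0 1]

T = [-8/17 45/17 8/17 0; -61/17 18/17 61/17 0; 0 0 2 0; 0 0 0 1]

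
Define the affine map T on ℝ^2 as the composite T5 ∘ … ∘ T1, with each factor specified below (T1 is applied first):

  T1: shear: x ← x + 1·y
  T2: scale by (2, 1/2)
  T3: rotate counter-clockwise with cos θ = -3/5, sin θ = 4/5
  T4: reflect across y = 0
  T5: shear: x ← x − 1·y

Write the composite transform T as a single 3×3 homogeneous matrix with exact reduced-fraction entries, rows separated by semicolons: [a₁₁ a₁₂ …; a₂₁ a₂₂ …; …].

T1 = [1 1 0; 0 1 0; 0 0 1]
T2·T1 = [2 2 0; 0 1/2 0; 0 0 1]
T3·…·T1 = [-6/5 -8/5 0; 8/5 13/10 0; 0 0 1]
T4·…·T1 = [-6/5 -8/5 0; -8/5 -13/10 0; 0 0 1]
T5·…·T1 = [2/5 -3/10 0; -8/5 -13/10 0; 0 0 1]

T = [2/5 -3/10 0; -8/5 -13/10 0; 0 0 1]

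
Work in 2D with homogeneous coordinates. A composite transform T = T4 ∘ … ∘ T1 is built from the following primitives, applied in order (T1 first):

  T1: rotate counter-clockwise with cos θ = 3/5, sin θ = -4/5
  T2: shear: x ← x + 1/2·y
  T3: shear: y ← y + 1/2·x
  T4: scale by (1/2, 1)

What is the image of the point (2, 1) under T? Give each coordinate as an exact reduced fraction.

T(p) = (3/4, -1/4)

T1 rotate counter-clockwise with cos θ = 3/5, sin θ = -4/5: (2, 1) → (2, -1)
T2 shear: x ← x + 1/2·y: (2, -1) → (3/2, -1)
T3 shear: y ← y + 1/2·x: (3/2, -1) → (3/2, -1/4)
T4 scale by (1/2, 1): (3/2, -1/4) → (3/4, -1/4)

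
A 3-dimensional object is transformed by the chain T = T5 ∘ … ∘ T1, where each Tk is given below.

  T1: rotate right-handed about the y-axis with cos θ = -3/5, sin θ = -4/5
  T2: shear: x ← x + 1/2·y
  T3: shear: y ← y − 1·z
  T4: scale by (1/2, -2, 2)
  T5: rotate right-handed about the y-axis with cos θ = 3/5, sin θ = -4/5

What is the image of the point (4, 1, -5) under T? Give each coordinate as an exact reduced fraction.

T1 rotate right-handed about the y-axis with cos θ = -3/5, sin θ = -4/5: (4, 1, -5) → (8/5, 1, 31/5)
T2 shear: x ← x + 1/2·y: (8/5, 1, 31/5) → (21/10, 1, 31/5)
T3 shear: y ← y − 1·z: (21/10, 1, 31/5) → (21/10, -26/5, 31/5)
T4 scale by (1/2, -2, 2): (21/10, -26/5, 31/5) → (21/20, 52/5, 62/5)
T5 rotate right-handed about the y-axis with cos θ = 3/5, sin θ = -4/5: (21/20, 52/5, 62/5) → (-929/100, 52/5, 207/25)

T(p) = (-929/100, 52/5, 207/25)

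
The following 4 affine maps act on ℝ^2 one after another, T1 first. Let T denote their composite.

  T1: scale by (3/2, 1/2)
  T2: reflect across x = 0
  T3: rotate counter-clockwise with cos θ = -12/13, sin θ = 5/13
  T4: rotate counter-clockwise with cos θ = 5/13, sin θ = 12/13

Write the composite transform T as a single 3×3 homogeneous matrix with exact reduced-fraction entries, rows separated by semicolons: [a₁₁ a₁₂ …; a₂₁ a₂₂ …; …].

T = [180/169 119/338 0; 357/338 -60/169 0; 0 0 1]

T1 = [3/2 0 0; 0 1/2 0; 0 0 1]
T2·T1 = [-3/2 0 0; 0 1/2 0; 0 0 1]
T3·…·T1 = [18/13 -5/26 0; -15/26 -6/13 0; 0 0 1]
T4·…·T1 = [180/169 119/338 0; 357/338 -60/169 0; 0 0 1]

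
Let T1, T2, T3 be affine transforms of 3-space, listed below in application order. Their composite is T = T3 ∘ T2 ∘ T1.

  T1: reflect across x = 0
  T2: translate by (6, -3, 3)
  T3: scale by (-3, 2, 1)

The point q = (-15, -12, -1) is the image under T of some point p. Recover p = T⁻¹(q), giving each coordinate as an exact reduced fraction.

p = (1, -3, -4)

T1 = [-1 0 0 0; 0 1 0 0; 0 0 1 0; 0 0 0 1]
T2·T1 = [-1 0 0 6; 0 1 0 -3; 0 0 1 3; 0 0 0 1]
T3·…·T1 = [3 0 0 -18; 0 2 0 -6; 0 0 1 3; 0 0 0 1]
det M = 6; M⁻¹ = [1/3 0 0 6; 0 1/2 0 3; 0 0 1 -3; 0 0 0 1]
M⁻¹ · (-15, -12, -1)ᵀ = (1, -3, -4)ᵀ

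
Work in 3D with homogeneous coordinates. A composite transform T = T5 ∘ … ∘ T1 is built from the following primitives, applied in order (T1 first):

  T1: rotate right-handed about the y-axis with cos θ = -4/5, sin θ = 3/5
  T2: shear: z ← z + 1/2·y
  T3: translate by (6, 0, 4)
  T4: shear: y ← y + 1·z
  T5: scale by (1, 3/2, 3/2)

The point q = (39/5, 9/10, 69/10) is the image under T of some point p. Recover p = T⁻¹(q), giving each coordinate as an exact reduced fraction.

p = (-3, -4, -1)

T1 = [-4/5 0 3/5 0; 0 1 0 0; -3/5 0 -4/5 0; 0 0 0 1]
T2·T1 = [-4/5 0 3/5 0; 0 1 0 0; -3/5 1/2 -4/5 0; 0 0 0 1]
T3·…·T1 = [-4/5 0 3/5 6; 0 1 0 0; -3/5 1/2 -4/5 4; 0 0 0 1]
T4·…·T1 = [-4/5 0 3/5 6; -3/5 3/2 -4/5 4; -3/5 1/2 -4/5 4; 0 0 0 1]
T5·…·T1 = [-4/5 0 3/5 6; -9/10 9/4 -6/5 6; -9/10 3/4 -6/5 6; 0 0 0 1]
det M = 9/4; M⁻¹ = [-4/5 1/5 -3/5 36/5; 0 2/3 -2/3 0; 3/5 4/15 -4/5 -2/5; 0 0 0 1]
M⁻¹ · (39/5, 9/10, 69/10)ᵀ = (-3, -4, -1)ᵀ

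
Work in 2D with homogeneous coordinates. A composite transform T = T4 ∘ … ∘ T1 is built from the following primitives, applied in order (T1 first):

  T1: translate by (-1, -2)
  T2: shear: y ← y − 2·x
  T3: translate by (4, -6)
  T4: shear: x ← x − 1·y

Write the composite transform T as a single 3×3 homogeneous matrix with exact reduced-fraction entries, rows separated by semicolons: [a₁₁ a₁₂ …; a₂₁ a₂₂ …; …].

T = [3 -1 9; -2 1 -6; 0 0 1]

T1 = [1 0 -1; 0 1 -2; 0 0 1]
T2·T1 = [1 0 -1; -2 1 0; 0 0 1]
T3·…·T1 = [1 0 3; -2 1 -6; 0 0 1]
T4·…·T1 = [3 -1 9; -2 1 -6; 0 0 1]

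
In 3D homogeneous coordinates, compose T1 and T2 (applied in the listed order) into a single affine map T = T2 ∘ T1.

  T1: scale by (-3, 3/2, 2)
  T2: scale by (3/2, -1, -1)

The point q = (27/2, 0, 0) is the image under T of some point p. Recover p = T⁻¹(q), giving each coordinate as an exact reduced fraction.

p = (-3, 0, 0)

T1 = [-3 0 0 0; 0 3/2 0 0; 0 0 2 0; 0 0 0 1]
T2·T1 = [-9/2 0 0 0; 0 -3/2 0 0; 0 0 -2 0; 0 0 0 1]
det M = -27/2; M⁻¹ = [-2/9 0 0 0; 0 -2/3 0 0; 0 0 -1/2 0; 0 0 0 1]
M⁻¹ · (27/2, 0, 0)ᵀ = (-3, 0, 0)ᵀ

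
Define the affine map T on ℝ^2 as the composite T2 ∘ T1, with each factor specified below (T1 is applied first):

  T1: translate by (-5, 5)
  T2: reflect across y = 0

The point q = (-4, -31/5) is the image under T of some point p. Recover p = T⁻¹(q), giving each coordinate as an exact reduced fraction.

T1 = [1 0 -5; 0 1 5; 0 0 1]
T2·T1 = [1 0 -5; 0 -1 -5; 0 0 1]
det M = -1; M⁻¹ = [1 0 5; 0 -1 -5; 0 0 1]
M⁻¹ · (-4, -31/5)ᵀ = (1, 6/5)ᵀ

p = (1, 6/5)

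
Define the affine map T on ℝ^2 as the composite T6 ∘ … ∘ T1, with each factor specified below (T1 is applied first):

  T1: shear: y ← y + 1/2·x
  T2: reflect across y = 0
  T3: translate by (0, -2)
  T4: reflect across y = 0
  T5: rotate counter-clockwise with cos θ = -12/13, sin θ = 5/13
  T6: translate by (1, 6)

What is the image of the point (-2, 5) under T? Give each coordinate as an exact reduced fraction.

T1 shear: y ← y + 1/2·x: (-2, 5) → (-2, 4)
T2 reflect across y = 0: (-2, 4) → (-2, -4)
T3 translate by (0, -2): (-2, -4) → (-2, -6)
T4 reflect across y = 0: (-2, -6) → (-2, 6)
T5 rotate counter-clockwise with cos θ = -12/13, sin θ = 5/13: (-2, 6) → (-6/13, -82/13)
T6 translate by (1, 6): (-6/13, -82/13) → (7/13, -4/13)

T(p) = (7/13, -4/13)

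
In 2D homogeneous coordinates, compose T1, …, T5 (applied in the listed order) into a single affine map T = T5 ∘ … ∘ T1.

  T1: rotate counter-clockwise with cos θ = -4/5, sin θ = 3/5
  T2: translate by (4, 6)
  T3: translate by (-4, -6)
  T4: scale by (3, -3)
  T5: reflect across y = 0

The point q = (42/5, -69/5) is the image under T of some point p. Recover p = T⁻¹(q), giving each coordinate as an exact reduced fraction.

p = (-5, 2)

T1 = [-4/5 -3/5 0; 3/5 -4/5 0; 0 0 1]
T2·T1 = [-4/5 -3/5 4; 3/5 -4/5 6; 0 0 1]
T3·…·T1 = [-4/5 -3/5 0; 3/5 -4/5 0; 0 0 1]
T4·…·T1 = [-12/5 -9/5 0; -9/5 12/5 0; 0 0 1]
T5·…·T1 = [-12/5 -9/5 0; 9/5 -12/5 0; 0 0 1]
det M = 9; M⁻¹ = [-4/15 1/5 0; -1/5 -4/15 0; 0 0 1]
M⁻¹ · (42/5, -69/5)ᵀ = (-5, 2)ᵀ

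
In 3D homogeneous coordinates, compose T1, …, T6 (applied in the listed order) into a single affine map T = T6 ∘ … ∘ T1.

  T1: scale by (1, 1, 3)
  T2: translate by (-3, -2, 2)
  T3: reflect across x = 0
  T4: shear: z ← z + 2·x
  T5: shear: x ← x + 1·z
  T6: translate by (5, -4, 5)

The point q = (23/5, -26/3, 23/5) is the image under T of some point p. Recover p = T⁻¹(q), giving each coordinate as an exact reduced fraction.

T1 = [1 0 0 0; 0 1 0 0; 0 0 3 0; 0 0 0 1]
T2·T1 = [1 0 0 -3; 0 1 0 -2; 0 0 3 2; 0 0 0 1]
T3·…·T1 = [-1 0 0 3; 0 1 0 -2; 0 0 3 2; 0 0 0 1]
T4·…·T1 = [-1 0 0 3; 0 1 0 -2; -2 0 3 8; 0 0 0 1]
T5·…·T1 = [-3 0 3 11; 0 1 0 -2; -2 0 3 8; 0 0 0 1]
T6·…·T1 = [-3 0 3 16; 0 1 0 -6; -2 0 3 13; 0 0 0 1]
det M = -3; M⁻¹ = [-1 0 1 3; 0 1 0 6; -2/3 0 1 -7/3; 0 0 0 1]
M⁻¹ · (23/5, -26/3, 23/5)ᵀ = (3, -8/3, -4/5)ᵀ

p = (3, -8/3, -4/5)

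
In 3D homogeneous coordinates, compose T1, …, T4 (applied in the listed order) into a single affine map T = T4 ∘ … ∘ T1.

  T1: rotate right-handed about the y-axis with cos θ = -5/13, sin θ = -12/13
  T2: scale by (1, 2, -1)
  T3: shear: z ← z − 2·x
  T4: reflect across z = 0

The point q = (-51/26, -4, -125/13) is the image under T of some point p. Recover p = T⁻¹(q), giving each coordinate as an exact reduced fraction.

p = (-9/2, -2, 4)

T1 = [-5/13 0 -12/13 0; 0 1 0 0; 12/13 0 -5/13 0; 0 0 0 1]
T2·T1 = [-5/13 0 -12/13 0; 0 2 0 0; -12/13 0 5/13 0; 0 0 0 1]
T3·…·T1 = [-5/13 0 -12/13 0; 0 2 0 0; -2/13 0 29/13 0; 0 0 0 1]
T4·…·T1 = [-5/13 0 -12/13 0; 0 2 0 0; 2/13 0 -29/13 0; 0 0 0 1]
det M = 2; M⁻¹ = [-29/13 0 12/13 0; 0 1/2 0 0; -2/13 0 -5/13 0; 0 0 0 1]
M⁻¹ · (-51/26, -4, -125/13)ᵀ = (-9/2, -2, 4)ᵀ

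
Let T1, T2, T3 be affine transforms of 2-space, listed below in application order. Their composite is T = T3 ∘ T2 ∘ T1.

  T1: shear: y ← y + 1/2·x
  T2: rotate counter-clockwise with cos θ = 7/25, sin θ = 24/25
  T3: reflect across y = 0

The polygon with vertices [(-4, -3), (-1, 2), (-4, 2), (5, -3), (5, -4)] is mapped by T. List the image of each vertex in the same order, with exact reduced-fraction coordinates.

T1 shear: y ← y + 1/2·x: (-4, -3) → (-4, -5); (-1, 2) → (-1, 3/2); (-4, 2) → (-4, 0); (5, -3) → (5, -1/2); (5, -4) → (5, -3/2)
T2 rotate counter-clockwise with cos θ = 7/25, sin θ = 24/25: (-4, -5) → (92/25, -131/25); (-1, 3/2) → (-43/25, -27/50); (-4, 0) → (-28/25, -96/25); (5, -1/2) → (47/25, 233/50); (5, -3/2) → (71/25, 219/50)
T3 reflect across y = 0: (92/25, -131/25) → (92/25, 131/25); (-43/25, -27/50) → (-43/25, 27/50); (-28/25, -96/25) → (-28/25, 96/25); (47/25, 233/50) → (47/25, -233/50); (71/25, 219/50) → (71/25, -219/50)

image vertices: (92/25, 131/25), (-43/25, 27/50), (-28/25, 96/25), (47/25, -233/50), (71/25, -219/50)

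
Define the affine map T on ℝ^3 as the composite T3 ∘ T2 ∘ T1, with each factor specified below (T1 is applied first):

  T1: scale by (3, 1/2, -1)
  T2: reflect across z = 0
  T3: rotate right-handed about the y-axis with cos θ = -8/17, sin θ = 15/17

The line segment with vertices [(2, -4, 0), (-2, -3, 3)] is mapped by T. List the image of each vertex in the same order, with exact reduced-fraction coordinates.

T1 scale by (3, 1/2, -1): (2, -4, 0) → (6, -2, 0); (-2, -3, 3) → (-6, -3/2, -3)
T2 reflect across z = 0: (6, -2, 0) → (6, -2, 0); (-6, -3/2, -3) → (-6, -3/2, 3)
T3 rotate right-handed about the y-axis with cos θ = -8/17, sin θ = 15/17: (6, -2, 0) → (-48/17, -2, -90/17); (-6, -3/2, 3) → (93/17, -3/2, 66/17)

image vertices: (-48/17, -2, -90/17), (93/17, -3/2, 66/17)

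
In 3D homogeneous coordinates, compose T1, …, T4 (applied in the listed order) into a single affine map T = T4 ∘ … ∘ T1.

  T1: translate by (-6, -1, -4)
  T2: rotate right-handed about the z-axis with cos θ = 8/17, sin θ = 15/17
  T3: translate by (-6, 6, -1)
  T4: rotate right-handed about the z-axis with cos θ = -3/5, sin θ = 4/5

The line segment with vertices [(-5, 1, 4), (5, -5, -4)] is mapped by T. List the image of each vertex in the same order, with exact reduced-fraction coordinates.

T1 translate by (-6, -1, -4): (-5, 1, 4) → (-11, 0, 0); (5, -5, -4) → (-1, -6, -8)
T2 rotate right-handed about the z-axis with cos θ = 8/17, sin θ = 15/17: (-11, 0, 0) → (-88/17, -165/17, 0); (-1, -6, -8) → (82/17, -63/17, -8)
T3 translate by (-6, 6, -1): (-88/17, -165/17, 0) → (-190/17, -63/17, -1); (82/17, -63/17, -8) → (-20/17, 39/17, -9)
T4 rotate right-handed about the z-axis with cos θ = -3/5, sin θ = 4/5: (-190/17, -63/17, -1) → (822/85, -571/85, -1); (-20/17, 39/17, -9) → (-96/85, -197/85, -9)

image vertices: (822/85, -571/85, -1), (-96/85, -197/85, -9)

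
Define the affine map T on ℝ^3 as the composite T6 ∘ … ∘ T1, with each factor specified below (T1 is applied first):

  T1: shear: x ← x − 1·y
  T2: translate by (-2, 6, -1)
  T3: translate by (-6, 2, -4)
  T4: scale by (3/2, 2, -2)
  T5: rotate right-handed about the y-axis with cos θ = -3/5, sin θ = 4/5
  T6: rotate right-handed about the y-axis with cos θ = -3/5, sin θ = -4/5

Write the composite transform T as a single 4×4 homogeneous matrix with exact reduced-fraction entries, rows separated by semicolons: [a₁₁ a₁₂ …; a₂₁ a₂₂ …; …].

T = [3/2 -3/2 0 -12; 0 2 0 16; 0 0 -2 10; 0 0 0 1]

T1 = [1 -1 0 0; 0 1 0 0; 0 0 1 0; 0 0 0 1]
T2·T1 = [1 -1 0 -2; 0 1 0 6; 0 0 1 -1; 0 0 0 1]
T3·…·T1 = [1 -1 0 -8; 0 1 0 8; 0 0 1 -5; 0 0 0 1]
T4·…·T1 = [3/2 -3/2 0 -12; 0 2 0 16; 0 0 -2 10; 0 0 0 1]
T5·…·T1 = [-9/10 9/10 -8/5 76/5; 0 2 0 16; -6/5 6/5 6/5 18/5; 0 0 0 1]
T6·…·T1 = [3/2 -3/2 0 -12; 0 2 0 16; 0 0 -2 10; 0 0 0 1]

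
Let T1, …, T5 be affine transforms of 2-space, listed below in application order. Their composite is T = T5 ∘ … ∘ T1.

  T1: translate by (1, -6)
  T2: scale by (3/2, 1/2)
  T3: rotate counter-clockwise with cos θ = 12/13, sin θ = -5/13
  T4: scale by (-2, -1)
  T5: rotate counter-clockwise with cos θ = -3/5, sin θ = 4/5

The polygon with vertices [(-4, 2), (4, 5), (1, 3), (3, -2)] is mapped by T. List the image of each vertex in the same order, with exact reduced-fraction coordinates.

T1 translate by (1, -6): (-4, 2) → (-3, -4); (4, 5) → (5, -1); (1, 3) → (2, -3); (3, -2) → (4, -8)
T2 scale by (3/2, 1/2): (-3, -4) → (-9/2, -2); (5, -1) → (15/2, -1/2); (2, -3) → (3, -3/2); (4, -8) → (6, -4)
T3 rotate counter-clockwise with cos θ = 12/13, sin θ = -5/13: (-9/2, -2) → (-64/13, -3/26); (15/2, -1/2) → (175/26, -87/26); (3, -3/2) → (57/26, -33/13); (6, -4) → (4, -6)
T4 scale by (-2, -1): (-64/13, -3/26) → (128/13, 3/26); (175/26, -87/26) → (-175/13, 87/26); (57/26, -33/13) → (-57/13, 33/13); (4, -6) → (-8, 6)
T5 rotate counter-clockwise with cos θ = -3/5, sin θ = 4/5: (128/13, 3/26) → (-6, 203/26); (-175/13, 87/26) → (27/5, -1661/130); (-57/13, 33/13) → (3/5, -327/65); (-8, 6) → (0, -10)

image vertices: (-6, 203/26), (27/5, -1661/130), (3/5, -327/65), (0, -10)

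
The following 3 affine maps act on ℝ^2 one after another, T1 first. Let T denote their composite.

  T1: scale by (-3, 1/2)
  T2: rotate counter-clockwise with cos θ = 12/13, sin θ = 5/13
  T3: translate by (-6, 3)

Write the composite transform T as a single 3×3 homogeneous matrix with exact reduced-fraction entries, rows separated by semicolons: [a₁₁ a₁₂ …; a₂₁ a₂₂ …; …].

T = [-36/13 -5/26 -6; -15/13 6/13 3; 0 0 1]

T1 = [-3 0 0; 0 1/2 0; 0 0 1]
T2·T1 = [-36/13 -5/26 0; -15/13 6/13 0; 0 0 1]
T3·…·T1 = [-36/13 -5/26 -6; -15/13 6/13 3; 0 0 1]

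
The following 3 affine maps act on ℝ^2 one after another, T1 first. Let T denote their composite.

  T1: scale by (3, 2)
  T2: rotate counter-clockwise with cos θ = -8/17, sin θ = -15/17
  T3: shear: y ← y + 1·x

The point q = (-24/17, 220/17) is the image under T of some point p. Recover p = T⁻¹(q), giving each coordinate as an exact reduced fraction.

p = (-4, -4)

T1 = [3 0 0; 0 2 0; 0 0 1]
T2·T1 = [-24/17 30/17 0; -45/17 -16/17 0; 0 0 1]
T3·…·T1 = [-24/17 30/17 0; -69/17 14/17 0; 0 0 1]
det M = 6; M⁻¹ = [7/51 -5/17 0; 23/34 -4/17 0; 0 0 1]
M⁻¹ · (-24/17, 220/17)ᵀ = (-4, -4)ᵀ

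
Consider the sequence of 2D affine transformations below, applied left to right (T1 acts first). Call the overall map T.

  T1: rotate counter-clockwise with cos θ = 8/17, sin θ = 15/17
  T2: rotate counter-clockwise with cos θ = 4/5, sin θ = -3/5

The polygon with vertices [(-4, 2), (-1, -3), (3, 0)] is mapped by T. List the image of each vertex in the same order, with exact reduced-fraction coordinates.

image vertices: (-76/17, 2/17), (31/85, -267/85), (231/85, 108/85)

T1 rotate counter-clockwise with cos θ = 8/17, sin θ = 15/17: (-4, 2) → (-62/17, -44/17); (-1, -3) → (37/17, -39/17); (3, 0) → (24/17, 45/17)
T2 rotate counter-clockwise with cos θ = 4/5, sin θ = -3/5: (-62/17, -44/17) → (-76/17, 2/17); (37/17, -39/17) → (31/85, -267/85); (24/17, 45/17) → (231/85, 108/85)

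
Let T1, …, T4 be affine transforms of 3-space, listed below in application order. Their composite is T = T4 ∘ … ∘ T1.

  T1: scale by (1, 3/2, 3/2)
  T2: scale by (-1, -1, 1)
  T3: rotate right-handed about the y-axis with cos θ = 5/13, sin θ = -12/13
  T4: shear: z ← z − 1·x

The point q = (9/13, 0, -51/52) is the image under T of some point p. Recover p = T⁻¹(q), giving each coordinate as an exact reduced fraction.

T1 = [1 0 0 0; 0 3/2 0 0; 0 0 3/2 0; 0 0 0 1]
T2·T1 = [-1 0 0 0; 0 -3/2 0 0; 0 0 3/2 0; 0 0 0 1]
T3·…·T1 = [-5/13 0 -18/13 0; 0 -3/2 0 0; -12/13 0 15/26 0; 0 0 0 1]
T4·…·T1 = [-5/13 0 -18/13 0; 0 -3/2 0 0; -7/13 0 51/26 0; 0 0 0 1]
det M = 9/4; M⁻¹ = [-17/13 0 -12/13 0; 0 -2/3 0 0; -14/39 0 10/39 0; 0 0 0 1]
M⁻¹ · (9/13, 0, -51/52)ᵀ = (0, 0, -1/2)ᵀ

p = (0, 0, -1/2)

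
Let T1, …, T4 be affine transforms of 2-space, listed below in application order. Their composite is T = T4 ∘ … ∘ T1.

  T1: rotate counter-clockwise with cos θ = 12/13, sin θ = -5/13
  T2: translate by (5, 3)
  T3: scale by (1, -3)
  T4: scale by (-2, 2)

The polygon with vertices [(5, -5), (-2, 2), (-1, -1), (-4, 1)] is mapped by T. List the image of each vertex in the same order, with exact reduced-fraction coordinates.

T1 rotate counter-clockwise with cos θ = 12/13, sin θ = -5/13: (5, -5) → (35/13, -85/13); (-2, 2) → (-14/13, 34/13); (-1, -1) → (-17/13, -7/13); (-4, 1) → (-43/13, 32/13)
T2 translate by (5, 3): (35/13, -85/13) → (100/13, -46/13); (-14/13, 34/13) → (51/13, 73/13); (-17/13, -7/13) → (48/13, 32/13); (-43/13, 32/13) → (22/13, 71/13)
T3 scale by (1, -3): (100/13, -46/13) → (100/13, 138/13); (51/13, 73/13) → (51/13, -219/13); (48/13, 32/13) → (48/13, -96/13); (22/13, 71/13) → (22/13, -213/13)
T4 scale by (-2, 2): (100/13, 138/13) → (-200/13, 276/13); (51/13, -219/13) → (-102/13, -438/13); (48/13, -96/13) → (-96/13, -192/13); (22/13, -213/13) → (-44/13, -426/13)

image vertices: (-200/13, 276/13), (-102/13, -438/13), (-96/13, -192/13), (-44/13, -426/13)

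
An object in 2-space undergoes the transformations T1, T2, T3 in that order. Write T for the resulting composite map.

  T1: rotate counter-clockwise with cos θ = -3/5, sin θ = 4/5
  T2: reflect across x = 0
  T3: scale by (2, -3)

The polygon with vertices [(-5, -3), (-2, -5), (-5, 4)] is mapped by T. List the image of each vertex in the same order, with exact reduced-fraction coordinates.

T1 rotate counter-clockwise with cos θ = -3/5, sin θ = 4/5: (-5, -3) → (27/5, -11/5); (-2, -5) → (26/5, 7/5); (-5, 4) → (-1/5, -32/5)
T2 reflect across x = 0: (27/5, -11/5) → (-27/5, -11/5); (26/5, 7/5) → (-26/5, 7/5); (-1/5, -32/5) → (1/5, -32/5)
T3 scale by (2, -3): (-27/5, -11/5) → (-54/5, 33/5); (-26/5, 7/5) → (-52/5, -21/5); (1/5, -32/5) → (2/5, 96/5)

image vertices: (-54/5, 33/5), (-52/5, -21/5), (2/5, 96/5)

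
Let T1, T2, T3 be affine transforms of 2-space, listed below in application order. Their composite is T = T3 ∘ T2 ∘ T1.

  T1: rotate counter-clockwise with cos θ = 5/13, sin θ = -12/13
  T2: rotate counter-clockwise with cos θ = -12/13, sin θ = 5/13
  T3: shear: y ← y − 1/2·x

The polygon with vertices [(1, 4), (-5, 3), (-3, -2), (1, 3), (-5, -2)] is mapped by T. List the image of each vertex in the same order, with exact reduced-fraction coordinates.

image vertices: (-4, 3), (-3, -7/2), (2, -4), (-3, 5/2), (2, -6)

T1 rotate counter-clockwise with cos θ = 5/13, sin θ = -12/13: (1, 4) → (53/13, 8/13); (-5, 3) → (11/13, 75/13); (-3, -2) → (-3, 2); (1, 3) → (41/13, 3/13); (-5, -2) → (-49/13, 50/13)
T2 rotate counter-clockwise with cos θ = -12/13, sin θ = 5/13: (53/13, 8/13) → (-4, 1); (11/13, 75/13) → (-3, -5); (-3, 2) → (2, -3); (41/13, 3/13) → (-3, 1); (-49/13, 50/13) → (2, -5)
T3 shear: y ← y − 1/2·x: (-4, 1) → (-4, 3); (-3, -5) → (-3, -7/2); (2, -3) → (2, -4); (-3, 1) → (-3, 5/2); (2, -5) → (2, -6)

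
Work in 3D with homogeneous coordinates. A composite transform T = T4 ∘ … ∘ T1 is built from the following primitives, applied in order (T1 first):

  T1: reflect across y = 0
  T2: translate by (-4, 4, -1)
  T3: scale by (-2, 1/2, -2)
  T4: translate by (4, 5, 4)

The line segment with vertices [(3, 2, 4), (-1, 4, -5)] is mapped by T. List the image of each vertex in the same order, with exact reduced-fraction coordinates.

T1 reflect across y = 0: (3, 2, 4) → (3, -2, 4); (-1, 4, -5) → (-1, -4, -5)
T2 translate by (-4, 4, -1): (3, -2, 4) → (-1, 2, 3); (-1, -4, -5) → (-5, 0, -6)
T3 scale by (-2, 1/2, -2): (-1, 2, 3) → (2, 1, -6); (-5, 0, -6) → (10, 0, 12)
T4 translate by (4, 5, 4): (2, 1, -6) → (6, 6, -2); (10, 0, 12) → (14, 5, 16)

image vertices: (6, 6, -2), (14, 5, 16)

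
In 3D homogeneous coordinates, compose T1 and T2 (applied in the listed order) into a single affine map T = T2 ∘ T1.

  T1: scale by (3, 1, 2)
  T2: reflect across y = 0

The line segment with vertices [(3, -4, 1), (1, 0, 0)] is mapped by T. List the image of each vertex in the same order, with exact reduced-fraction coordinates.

T1 scale by (3, 1, 2): (3, -4, 1) → (9, -4, 2); (1, 0, 0) → (3, 0, 0)
T2 reflect across y = 0: (9, -4, 2) → (9, 4, 2); (3, 0, 0) → (3, 0, 0)

image vertices: (9, 4, 2), (3, 0, 0)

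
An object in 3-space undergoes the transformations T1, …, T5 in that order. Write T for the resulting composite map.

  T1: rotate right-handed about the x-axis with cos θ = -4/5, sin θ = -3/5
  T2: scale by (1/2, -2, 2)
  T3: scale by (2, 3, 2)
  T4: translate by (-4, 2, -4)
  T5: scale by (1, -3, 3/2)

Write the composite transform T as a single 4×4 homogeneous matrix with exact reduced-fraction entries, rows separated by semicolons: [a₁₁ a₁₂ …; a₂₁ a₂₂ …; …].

T1 = [1 0 0 0; 0 -4/5 3/5 0; 0 -3/5 -4/5 0; 0 0 0 1]
T2·T1 = [1/2 0 0 0; 0 8/5 -6/5 0; 0 -6/5 -8/5 0; 0 0 0 1]
T3·…·T1 = [1 0 0 0; 0 24/5 -18/5 0; 0 -12/5 -16/5 0; 0 0 0 1]
T4·…·T1 = [1 0 0 -4; 0 24/5 -18/5 2; 0 -12/5 -16/5 -4; 0 0 0 1]
T5·…·T1 = [1 0 0 -4; 0 -72/5 54/5 -6; 0 -18/5 -24/5 -6; 0 0 0 1]

T = [1 0 0 -4; 0 -72/5 54/5 -6; 0 -18/5 -24/5 -6; 0 0 0 1]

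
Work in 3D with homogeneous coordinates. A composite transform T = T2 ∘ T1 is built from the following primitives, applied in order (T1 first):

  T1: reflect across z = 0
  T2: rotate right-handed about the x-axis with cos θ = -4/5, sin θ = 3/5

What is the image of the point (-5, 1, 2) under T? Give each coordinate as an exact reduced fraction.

T1 reflect across z = 0: (-5, 1, 2) → (-5, 1, -2)
T2 rotate right-handed about the x-axis with cos θ = -4/5, sin θ = 3/5: (-5, 1, -2) → (-5, 2/5, 11/5)

T(p) = (-5, 2/5, 11/5)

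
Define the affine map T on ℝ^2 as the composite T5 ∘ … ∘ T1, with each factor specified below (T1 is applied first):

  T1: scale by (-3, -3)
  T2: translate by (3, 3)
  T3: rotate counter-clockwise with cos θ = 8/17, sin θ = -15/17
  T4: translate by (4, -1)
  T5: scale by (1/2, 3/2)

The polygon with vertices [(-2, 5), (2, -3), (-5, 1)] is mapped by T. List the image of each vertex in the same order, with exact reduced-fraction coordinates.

image vertices: (-20/17, -372/17), (112/17, 186/17), (106/17, -861/34)

T1 scale by (-3, -3): (-2, 5) → (6, -15); (2, -3) → (-6, 9); (-5, 1) → (15, -3)
T2 translate by (3, 3): (6, -15) → (9, -12); (-6, 9) → (-3, 12); (15, -3) → (18, 0)
T3 rotate counter-clockwise with cos θ = 8/17, sin θ = -15/17: (9, -12) → (-108/17, -231/17); (-3, 12) → (156/17, 141/17); (18, 0) → (144/17, -270/17)
T4 translate by (4, -1): (-108/17, -231/17) → (-40/17, -248/17); (156/17, 141/17) → (224/17, 124/17); (144/17, -270/17) → (212/17, -287/17)
T5 scale by (1/2, 3/2): (-40/17, -248/17) → (-20/17, -372/17); (224/17, 124/17) → (112/17, 186/17); (212/17, -287/17) → (106/17, -861/34)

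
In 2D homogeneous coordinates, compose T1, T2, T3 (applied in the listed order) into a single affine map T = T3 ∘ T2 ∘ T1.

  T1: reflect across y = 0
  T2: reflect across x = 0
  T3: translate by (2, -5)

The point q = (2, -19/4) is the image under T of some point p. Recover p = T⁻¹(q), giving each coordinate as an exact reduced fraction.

T1 = [1 0 0; 0 -1 0; 0 0 1]
T2·T1 = [-1 0 0; 0 -1 0; 0 0 1]
T3·…·T1 = [-1 0 2; 0 -1 -5; 0 0 1]
det M = 1; M⁻¹ = [-1 0 2; 0 -1 -5; 0 0 1]
M⁻¹ · (2, -19/4)ᵀ = (0, -1/4)ᵀ

p = (0, -1/4)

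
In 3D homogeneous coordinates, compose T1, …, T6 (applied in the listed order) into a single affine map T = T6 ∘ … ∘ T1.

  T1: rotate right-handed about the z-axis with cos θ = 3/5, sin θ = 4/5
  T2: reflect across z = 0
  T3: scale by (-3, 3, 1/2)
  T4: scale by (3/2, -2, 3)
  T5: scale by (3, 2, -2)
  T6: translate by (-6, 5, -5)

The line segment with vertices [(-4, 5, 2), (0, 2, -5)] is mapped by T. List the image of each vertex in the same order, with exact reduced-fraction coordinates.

image vertices: (402/5, 37/5, 1), (78/5, -47/5, -20)

T1 rotate right-handed about the z-axis with cos θ = 3/5, sin θ = 4/5: (-4, 5, 2) → (-32/5, -1/5, 2); (0, 2, -5) → (-8/5, 6/5, -5)
T2 reflect across z = 0: (-32/5, -1/5, 2) → (-32/5, -1/5, -2); (-8/5, 6/5, -5) → (-8/5, 6/5, 5)
T3 scale by (-3, 3, 1/2): (-32/5, -1/5, -2) → (96/5, -3/5, -1); (-8/5, 6/5, 5) → (24/5, 18/5, 5/2)
T4 scale by (3/2, -2, 3): (96/5, -3/5, -1) → (144/5, 6/5, -3); (24/5, 18/5, 5/2) → (36/5, -36/5, 15/2)
T5 scale by (3, 2, -2): (144/5, 6/5, -3) → (432/5, 12/5, 6); (36/5, -36/5, 15/2) → (108/5, -72/5, -15)
T6 translate by (-6, 5, -5): (432/5, 12/5, 6) → (402/5, 37/5, 1); (108/5, -72/5, -15) → (78/5, -47/5, -20)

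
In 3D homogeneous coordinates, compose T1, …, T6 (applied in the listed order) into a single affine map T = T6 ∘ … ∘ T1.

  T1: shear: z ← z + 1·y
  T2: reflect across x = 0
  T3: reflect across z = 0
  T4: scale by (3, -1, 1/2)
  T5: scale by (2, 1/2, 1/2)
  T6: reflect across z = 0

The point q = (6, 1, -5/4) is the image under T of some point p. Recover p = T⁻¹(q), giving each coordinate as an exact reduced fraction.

p = (-1, -2, -3)

T1 = [1 0 0 0; 0 1 0 0; 0 1 1 0; 0 0 0 1]
T2·T1 = [-1 0 0 0; 0 1 0 0; 0 1 1 0; 0 0 0 1]
T3·…·T1 = [-1 0 0 0; 0 1 0 0; 0 -1 -1 0; 0 0 0 1]
T4·…·T1 = [-3 0 0 0; 0 -1 0 0; 0 -1/2 -1/2 0; 0 0 0 1]
T5·…·T1 = [-6 0 0 0; 0 -1/2 0 0; 0 -1/4 -1/4 0; 0 0 0 1]
T6·…·T1 = [-6 0 0 0; 0 -1/2 0 0; 0 1/4 1/4 0; 0 0 0 1]
det M = 3/4; M⁻¹ = [-1/6 0 0 0; 0 -2 0 0; 0 2 4 0; 0 0 0 1]
M⁻¹ · (6, 1, -5/4)ᵀ = (-1, -2, -3)ᵀ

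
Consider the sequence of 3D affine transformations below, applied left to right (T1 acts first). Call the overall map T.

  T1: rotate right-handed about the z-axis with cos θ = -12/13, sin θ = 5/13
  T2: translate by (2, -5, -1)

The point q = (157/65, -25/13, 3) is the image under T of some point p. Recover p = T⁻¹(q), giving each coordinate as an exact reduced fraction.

T1 = [-12/13 -5/13 0 0; 5/13 -12/13 0 0; 0 0 1 0; 0 0 0 1]
T2·T1 = [-12/13 -5/13 0 2; 5/13 -12/13 0 -5; 0 0 1 -1; 0 0 0 1]
det M = 1; M⁻¹ = [-12/13 5/13 0 49/13; -5/13 -12/13 0 -50/13; 0 0 1 1; 0 0 0 1]
M⁻¹ · (157/65, -25/13, 3)ᵀ = (4/5, -3, 4)ᵀ

p = (4/5, -3, 4)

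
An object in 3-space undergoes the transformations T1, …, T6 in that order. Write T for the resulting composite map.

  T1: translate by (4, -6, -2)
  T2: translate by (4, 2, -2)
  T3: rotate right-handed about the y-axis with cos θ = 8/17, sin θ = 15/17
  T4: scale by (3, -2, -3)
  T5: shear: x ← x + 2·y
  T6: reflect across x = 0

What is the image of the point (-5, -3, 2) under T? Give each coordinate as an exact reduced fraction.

T1 translate by (4, -6, -2): (-5, -3, 2) → (-1, -9, 0)
T2 translate by (4, 2, -2): (-1, -9, 0) → (3, -7, -2)
T3 rotate right-handed about the y-axis with cos θ = 8/17, sin θ = 15/17: (3, -7, -2) → (-6/17, -7, -61/17)
T4 scale by (3, -2, -3): (-6/17, -7, -61/17) → (-18/17, 14, 183/17)
T5 shear: x ← x + 2·y: (-18/17, 14, 183/17) → (458/17, 14, 183/17)
T6 reflect across x = 0: (458/17, 14, 183/17) → (-458/17, 14, 183/17)

T(p) = (-458/17, 14, 183/17)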